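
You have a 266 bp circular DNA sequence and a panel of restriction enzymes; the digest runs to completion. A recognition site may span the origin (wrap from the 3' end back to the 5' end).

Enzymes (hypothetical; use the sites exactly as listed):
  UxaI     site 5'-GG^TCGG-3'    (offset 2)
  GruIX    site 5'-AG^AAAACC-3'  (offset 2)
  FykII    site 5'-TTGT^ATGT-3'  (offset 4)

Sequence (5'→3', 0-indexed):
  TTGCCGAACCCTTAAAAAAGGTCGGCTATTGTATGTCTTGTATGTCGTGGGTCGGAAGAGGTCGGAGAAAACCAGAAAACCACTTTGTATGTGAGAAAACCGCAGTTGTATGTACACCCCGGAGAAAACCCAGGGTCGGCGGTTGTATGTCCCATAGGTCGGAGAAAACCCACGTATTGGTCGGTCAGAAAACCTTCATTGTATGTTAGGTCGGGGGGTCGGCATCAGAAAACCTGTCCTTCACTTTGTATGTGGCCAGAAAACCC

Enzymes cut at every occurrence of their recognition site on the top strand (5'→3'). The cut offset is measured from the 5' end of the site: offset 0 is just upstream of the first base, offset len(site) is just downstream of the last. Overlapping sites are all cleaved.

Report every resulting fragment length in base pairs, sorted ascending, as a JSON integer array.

[6,6,7,8,8,8,8,9,10,10,10,10,11,11,11,12,13,14,14,15,16,21,28]

Scan for sites:
  UxaI GGTCGG/2: at [19, 49, 59, 133, 156, 178, 208, 216] ⇒ [21, 51, 61, 135, 158, 180, 210, 218]
  GruIX AGAAAACC/2: at [65, 73, 93, 122, 162, 186, 226, 257] ⇒ [67, 75, 95, 124, 164, 188, 228, 259]
  FykII TTGTATGT/4: at [28, 37, 84, 105, 142, 198, 245] ⇒ [32, 41, 88, 109, 146, 202, 249]

All cut coordinates (distinct, sorted): [21, 32, 41, 51, 61, 67, 75, 88, 95, 109, 124, 135, 146, 158, 164, 180, 188, 202, 210, 218, 228, 249, 259]

Fragments:
  21→32: 11 bp
  32→41: 9 bp
  41→51: 10 bp
  51→61: 10 bp
  61→67: 6 bp
  67→75: 8 bp
  75→88: 13 bp
  88→95: 7 bp
  95→109: 14 bp
  109→124: 15 bp
  124→135: 11 bp
  135→146: 11 bp
  146→158: 12 bp
  158→164: 6 bp
  164→180: 16 bp
  180→188: 8 bp
  188→202: 14 bp
  202→210: 8 bp
  210→218: 8 bp
  218→228: 10 bp
  228→249: 21 bp
  249→259: 10 bp
  259→21 (wrap): 266-259+21 = 28 bp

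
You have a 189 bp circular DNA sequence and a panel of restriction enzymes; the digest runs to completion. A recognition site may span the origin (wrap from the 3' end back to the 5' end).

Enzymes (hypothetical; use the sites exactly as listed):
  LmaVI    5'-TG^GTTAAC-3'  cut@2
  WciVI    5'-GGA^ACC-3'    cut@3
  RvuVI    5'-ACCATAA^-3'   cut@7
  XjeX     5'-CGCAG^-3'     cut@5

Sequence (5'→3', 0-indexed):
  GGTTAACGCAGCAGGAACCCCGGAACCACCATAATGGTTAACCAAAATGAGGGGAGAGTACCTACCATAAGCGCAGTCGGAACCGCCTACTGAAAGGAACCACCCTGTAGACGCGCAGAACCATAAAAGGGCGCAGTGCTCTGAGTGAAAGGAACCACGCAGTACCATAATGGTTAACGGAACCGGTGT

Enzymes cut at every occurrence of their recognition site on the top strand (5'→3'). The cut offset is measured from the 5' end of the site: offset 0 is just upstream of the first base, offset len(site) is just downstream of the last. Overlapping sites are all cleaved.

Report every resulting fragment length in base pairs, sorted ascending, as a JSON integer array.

[2,2,5,5,6,8,8,8,9,9,9,10,10,10,17,17,20,34]

Per-enzyme occurrences:
  LmaVI (TGGTTAAC, off=2): starts [34, 170, 188] → cuts [1, 36, 172]
  WciVI (GGAACC, off=3): starts [13, 21, 78, 95, 150, 178] → cuts [16, 24, 81, 98, 153, 181]
  RvuVI (ACCATAA, off=7): starts [27, 63, 119, 163] → cuts [34, 70, 126, 170]
  XjeX (CGCAG, off=5): starts [6, 71, 113, 131, 157] → cuts [11, 76, 118, 136, 162]

Pooled cuts: [1, 11, 16, 24, 34, 36, 70, 76, 81, 98, 118, 126, 136, 153, 162, 170, 172, 181]

Fragments:
  1→11: 10 bp
  11→16: 5 bp
  16→24: 8 bp
  24→34: 10 bp
  34→36: 2 bp
  36→70: 34 bp
  70→76: 6 bp
  76→81: 5 bp
  81→98: 17 bp
  98→118: 20 bp
  118→126: 8 bp
  126→136: 10 bp
  136→153: 17 bp
  153→162: 9 bp
  162→170: 8 bp
  170→172: 2 bp
  172→181: 9 bp
  181→1 (wrap): 189-181+1 = 9 bp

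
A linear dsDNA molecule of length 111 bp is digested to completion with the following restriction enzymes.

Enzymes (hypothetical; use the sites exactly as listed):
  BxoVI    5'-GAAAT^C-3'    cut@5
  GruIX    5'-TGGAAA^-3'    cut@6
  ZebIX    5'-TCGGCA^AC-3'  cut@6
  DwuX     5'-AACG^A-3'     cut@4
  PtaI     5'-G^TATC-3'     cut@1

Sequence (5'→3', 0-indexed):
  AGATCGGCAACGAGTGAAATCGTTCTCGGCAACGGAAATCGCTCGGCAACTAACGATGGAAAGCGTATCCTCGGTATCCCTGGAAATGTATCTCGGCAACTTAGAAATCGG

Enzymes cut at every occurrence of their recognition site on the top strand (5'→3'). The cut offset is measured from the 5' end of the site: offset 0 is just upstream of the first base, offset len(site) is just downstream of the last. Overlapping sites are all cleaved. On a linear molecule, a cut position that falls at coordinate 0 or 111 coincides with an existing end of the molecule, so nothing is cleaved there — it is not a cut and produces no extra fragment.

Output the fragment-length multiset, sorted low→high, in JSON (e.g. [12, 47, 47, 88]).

[2,3,3,3,7,7,8,8,9,9,9,10,10,11,12]

Site scan:
  BxoVI (GAAATC, off=5): starts [15, 34, 103] → cuts [20, 39, 108]
  GruIX (TGGAAA, off=6): starts [56, 80] → cuts [62, 86]
  ZebIX (TCGGCAAC, off=6): starts [3, 25, 42, 92] → cuts [9, 31, 48, 98]
  DwuX (AACGA, off=4): starts [8, 51] → cuts [12, 55]
  PtaI (GTATC, off=1): starts [64, 73, 87] → cuts [65, 74, 88]

Pooled cuts: [9, 12, 20, 31, 39, 48, 55, 62, 65, 74, 86, 88, 98, 108]

Fragment lengths:
  [0,9): 9 bp
  [9,12): 3 bp
  [12,20): 8 bp
  [20,31): 11 bp
  [31,39): 8 bp
  [39,48): 9 bp
  [48,55): 7 bp
  [55,62): 7 bp
  [62,65): 3 bp
  [65,74): 9 bp
  [74,86): 12 bp
  [86,88): 2 bp
  [88,98): 10 bp
  [98,108): 10 bp
  [108,111): 3 bp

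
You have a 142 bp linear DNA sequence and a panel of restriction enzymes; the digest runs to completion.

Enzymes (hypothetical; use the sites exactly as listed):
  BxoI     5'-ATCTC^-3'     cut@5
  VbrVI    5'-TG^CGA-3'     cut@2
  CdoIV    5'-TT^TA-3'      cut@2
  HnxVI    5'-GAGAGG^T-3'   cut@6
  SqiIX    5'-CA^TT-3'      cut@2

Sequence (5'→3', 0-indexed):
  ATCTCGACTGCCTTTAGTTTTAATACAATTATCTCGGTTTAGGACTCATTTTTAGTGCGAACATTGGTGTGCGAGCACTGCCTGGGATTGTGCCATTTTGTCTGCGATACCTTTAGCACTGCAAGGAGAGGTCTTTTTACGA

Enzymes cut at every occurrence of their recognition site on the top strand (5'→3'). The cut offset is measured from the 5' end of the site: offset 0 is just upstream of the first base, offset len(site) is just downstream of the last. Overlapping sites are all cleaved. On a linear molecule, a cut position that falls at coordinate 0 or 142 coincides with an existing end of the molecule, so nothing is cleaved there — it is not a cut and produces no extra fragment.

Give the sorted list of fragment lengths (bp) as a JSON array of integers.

Per-enzyme occurrences:
  BxoI (ATCTC, off=5): starts [0, 30] → cuts [5, 35]
  VbrVI (TGCGA, off=2): starts [55, 69, 102] → cuts [57, 71, 104]
  CdoIV (TTTA, off=2): starts [12, 18, 37, 50, 111, 135] → cuts [14, 20, 39, 52, 113, 137]
  HnxVI (GAGAGGT, off=6): starts [125] → cuts [131]
  SqiIX (CATT, off=2): starts [46, 61, 93] → cuts [48, 63, 95]

Pooled cuts: [5, 14, 20, 35, 39, 48, 52, 57, 63, 71, 95, 104, 113, 131, 137]

Fragments:
  [0,5): 5 bp
  [5,14): 9 bp
  [14,20): 6 bp
  [20,35): 15 bp
  [35,39): 4 bp
  [39,48): 9 bp
  [48,52): 4 bp
  [52,57): 5 bp
  [57,63): 6 bp
  [63,71): 8 bp
  [71,95): 24 bp
  [95,104): 9 bp
  [104,113): 9 bp
  [113,131): 18 bp
  [131,137): 6 bp
  [137,142): 5 bp

[4,4,5,5,5,6,6,6,8,9,9,9,9,15,18,24]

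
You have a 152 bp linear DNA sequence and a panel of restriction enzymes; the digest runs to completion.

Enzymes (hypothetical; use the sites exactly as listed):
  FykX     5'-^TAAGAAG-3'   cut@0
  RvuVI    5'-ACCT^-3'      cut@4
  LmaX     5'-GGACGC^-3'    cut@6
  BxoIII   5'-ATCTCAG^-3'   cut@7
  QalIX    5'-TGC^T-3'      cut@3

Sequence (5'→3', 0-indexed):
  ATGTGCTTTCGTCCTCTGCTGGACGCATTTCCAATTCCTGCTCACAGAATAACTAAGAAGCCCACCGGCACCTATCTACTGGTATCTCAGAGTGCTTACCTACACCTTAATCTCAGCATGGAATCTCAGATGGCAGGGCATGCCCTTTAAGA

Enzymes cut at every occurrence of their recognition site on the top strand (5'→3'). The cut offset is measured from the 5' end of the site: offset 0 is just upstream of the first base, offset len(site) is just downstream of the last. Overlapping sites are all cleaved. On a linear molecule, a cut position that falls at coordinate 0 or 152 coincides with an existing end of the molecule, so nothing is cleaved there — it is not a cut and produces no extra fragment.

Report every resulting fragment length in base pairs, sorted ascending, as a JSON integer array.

[5,6,6,6,7,9,12,13,13,15,17,20,23]

Scan for sites:
  FykX TAAGAAG/0: at [53] ⇒ [53]
  RvuVI ACCT/4: at [69, 97, 103] ⇒ [73, 101, 107]
  LmaX GGACGC/6: at [20] ⇒ [26]
  BxoIII ATCTCAG/7: at [83, 109, 122] ⇒ [90, 116, 129]
  QalIX TGCT/3: at [3, 16, 38, 92] ⇒ [6, 19, 41, 95]

Pooled cuts: [6, 19, 26, 41, 53, 73, 90, 95, 101, 107, 116, 129]

Fragments:
  [0,6): 6 bp
  [6,19): 13 bp
  [19,26): 7 bp
  [26,41): 15 bp
  [41,53): 12 bp
  [53,73): 20 bp
  [73,90): 17 bp
  [90,95): 5 bp
  [95,101): 6 bp
  [101,107): 6 bp
  [107,116): 9 bp
  [116,129): 13 bp
  [129,152): 23 bp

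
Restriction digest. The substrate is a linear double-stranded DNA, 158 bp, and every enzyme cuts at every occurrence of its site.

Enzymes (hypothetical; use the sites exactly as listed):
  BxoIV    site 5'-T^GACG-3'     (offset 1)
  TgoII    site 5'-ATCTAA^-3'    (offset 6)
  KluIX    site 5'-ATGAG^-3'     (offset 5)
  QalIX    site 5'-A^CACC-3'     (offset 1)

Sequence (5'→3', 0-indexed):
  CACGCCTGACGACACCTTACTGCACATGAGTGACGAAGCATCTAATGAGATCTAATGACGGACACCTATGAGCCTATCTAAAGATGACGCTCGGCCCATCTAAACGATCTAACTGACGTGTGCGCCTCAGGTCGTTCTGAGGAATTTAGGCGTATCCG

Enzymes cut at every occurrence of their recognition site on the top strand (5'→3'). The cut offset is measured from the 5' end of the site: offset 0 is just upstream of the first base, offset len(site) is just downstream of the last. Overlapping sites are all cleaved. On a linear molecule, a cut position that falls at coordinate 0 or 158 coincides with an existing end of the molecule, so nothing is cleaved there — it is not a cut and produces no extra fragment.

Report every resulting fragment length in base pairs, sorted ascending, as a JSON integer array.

Per-enzyme occurrences:
  BxoIV TGACG/1: at [6, 30, 55, 84, 113] ⇒ [7, 31, 56, 85, 114]
  TgoII ATCTAA/6: at [39, 49, 75, 97, 106] ⇒ [45, 55, 81, 103, 112]
  KluIX ATGAG/5: at [25, 44, 67] ⇒ [30, 49, 72]
  QalIX ACACC/1: at [11, 61] ⇒ [12, 62]

All cut coordinates (distinct, sorted): [7, 12, 30, 31, 45, 49, 55, 56, 62, 72, 81, 85, 103, 112, 114]

Fragment lengths:
  [0,7): 7 bp
  [7,12): 5 bp
  [12,30): 18 bp
  [30,31): 1 bp
  [31,45): 14 bp
  [45,49): 4 bp
  [49,55): 6 bp
  [55,56): 1 bp
  [56,62): 6 bp
  [62,72): 10 bp
  [72,81): 9 bp
  [81,85): 4 bp
  [85,103): 18 bp
  [103,112): 9 bp
  [112,114): 2 bp
  [114,158): 44 bp

[1,1,2,4,4,5,6,6,7,9,9,10,14,18,18,44]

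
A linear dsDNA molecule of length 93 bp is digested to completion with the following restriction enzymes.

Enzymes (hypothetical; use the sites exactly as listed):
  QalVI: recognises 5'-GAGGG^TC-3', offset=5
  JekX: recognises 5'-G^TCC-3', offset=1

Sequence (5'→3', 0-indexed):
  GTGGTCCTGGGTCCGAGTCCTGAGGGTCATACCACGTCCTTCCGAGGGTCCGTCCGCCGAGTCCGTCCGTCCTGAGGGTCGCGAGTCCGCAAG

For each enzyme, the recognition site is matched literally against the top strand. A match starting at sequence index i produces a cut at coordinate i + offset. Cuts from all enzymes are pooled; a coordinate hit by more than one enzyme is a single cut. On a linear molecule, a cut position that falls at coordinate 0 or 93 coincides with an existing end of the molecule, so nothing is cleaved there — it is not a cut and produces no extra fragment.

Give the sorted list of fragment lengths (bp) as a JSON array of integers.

Site scan:
  QalVI GAGGGTC/5: at [21, 43, 73] ⇒ [26, 48, 78]
  JekX GTCC/1: at [3, 10, 16, 35, 47, 51, 60, 64, 68, 84] ⇒ [4, 11, 17, 36, 48, 52, 61, 65, 69, 85]

Pooled cuts: [4, 11, 17, 26, 36, 48, 52, 61, 65, 69, 78, 85]

Fragments:
  [0,4): 4 bp
  [4,11): 7 bp
  [11,17): 6 bp
  [17,26): 9 bp
  [26,36): 10 bp
  [36,48): 12 bp
  [48,52): 4 bp
  [52,61): 9 bp
  [61,65): 4 bp
  [65,69): 4 bp
  [69,78): 9 bp
  [78,85): 7 bp
  [85,93): 8 bp

[4,4,4,4,6,7,7,8,9,9,9,10,12]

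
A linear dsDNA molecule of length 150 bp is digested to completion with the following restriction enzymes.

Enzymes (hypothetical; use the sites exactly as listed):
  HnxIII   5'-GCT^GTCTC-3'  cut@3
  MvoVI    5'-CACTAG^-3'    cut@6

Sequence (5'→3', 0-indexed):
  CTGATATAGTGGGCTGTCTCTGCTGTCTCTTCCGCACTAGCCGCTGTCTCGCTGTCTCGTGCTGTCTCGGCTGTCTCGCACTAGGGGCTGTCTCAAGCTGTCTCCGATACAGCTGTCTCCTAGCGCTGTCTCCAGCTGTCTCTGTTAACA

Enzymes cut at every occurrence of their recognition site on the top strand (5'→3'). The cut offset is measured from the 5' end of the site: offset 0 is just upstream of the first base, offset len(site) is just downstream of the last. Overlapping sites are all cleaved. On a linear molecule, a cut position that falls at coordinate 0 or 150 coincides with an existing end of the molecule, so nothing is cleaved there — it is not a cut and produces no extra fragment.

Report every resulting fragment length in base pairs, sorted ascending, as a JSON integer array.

[5,5,8,9,9,10,10,10,12,13,13,15,15,16]

Scan for sites:
  HnxIII GCTGTCTC/3: at [12, 21, 42, 50, 60, 69, 86, 96, 111, 124, 134] ⇒ [15, 24, 45, 53, 63, 72, 89, 99, 114, 127, 137]
  MvoVI CACTAG/6: at [34, 78] ⇒ [40, 84]

Pooled cuts: [15, 24, 40, 45, 53, 63, 72, 84, 89, 99, 114, 127, 137]

Fragments:
  [0,15): 15 bp
  [15,24): 9 bp
  [24,40): 16 bp
  [40,45): 5 bp
  [45,53): 8 bp
  [53,63): 10 bp
  [63,72): 9 bp
  [72,84): 12 bp
  [84,89): 5 bp
  [89,99): 10 bp
  [99,114): 15 bp
  [114,127): 13 bp
  [127,137): 10 bp
  [137,150): 13 bp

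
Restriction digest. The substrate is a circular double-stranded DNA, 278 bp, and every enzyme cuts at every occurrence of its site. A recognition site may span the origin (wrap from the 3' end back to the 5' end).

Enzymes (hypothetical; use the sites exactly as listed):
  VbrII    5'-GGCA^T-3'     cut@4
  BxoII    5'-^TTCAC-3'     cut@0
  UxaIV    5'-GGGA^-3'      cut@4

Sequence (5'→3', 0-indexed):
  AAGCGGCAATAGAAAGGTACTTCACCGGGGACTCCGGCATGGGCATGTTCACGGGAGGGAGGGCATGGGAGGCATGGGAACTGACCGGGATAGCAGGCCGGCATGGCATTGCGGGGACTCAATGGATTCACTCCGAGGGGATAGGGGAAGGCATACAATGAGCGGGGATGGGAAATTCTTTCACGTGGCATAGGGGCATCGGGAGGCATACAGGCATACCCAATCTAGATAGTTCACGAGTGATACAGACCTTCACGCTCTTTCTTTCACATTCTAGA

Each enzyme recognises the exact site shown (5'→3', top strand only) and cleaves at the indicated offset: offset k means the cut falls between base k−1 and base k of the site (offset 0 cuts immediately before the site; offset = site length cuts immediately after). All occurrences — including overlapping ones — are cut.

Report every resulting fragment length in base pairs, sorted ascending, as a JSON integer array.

Scan for sites:
  VbrII GGCAT/4: at [35, 41, 61, 70, 99, 104, 149, 186, 194, 204, 212] ⇒ [39, 45, 65, 74, 103, 108, 153, 190, 198, 208, 216]
  BxoII TTCAC/0: at [20, 47, 126, 179, 232, 251, 265] ⇒ [20, 47, 126, 179, 232, 251, 265]
  UxaIV GGGA/4: at [27, 52, 56, 66, 75, 86, 113, 137, 144, 164, 169, 200] ⇒ [31, 56, 60, 70, 79, 90, 117, 141, 148, 168, 173, 204]

All cut coordinates (distinct, sorted): [20, 31, 39, 45, 47, 56, 60, 65, 70, 74, 79, 90, 103, 108, 117, 126, 141, 148, 153, 168, 173, 179, 190, 198, 204, 208, 216, 232, 251, 265]

Fragment lengths:
  20→31: 11 bp
  31→39: 8 bp
  39→45: 6 bp
  45→47: 2 bp
  47→56: 9 bp
  56→60: 4 bp
  60→65: 5 bp
  65→70: 5 bp
  70→74: 4 bp
  74→79: 5 bp
  79→90: 11 bp
  90→103: 13 bp
  103→108: 5 bp
  108→117: 9 bp
  117→126: 9 bp
  126→141: 15 bp
  141→148: 7 bp
  148→153: 5 bp
  153→168: 15 bp
  168→173: 5 bp
  173→179: 6 bp
  179→190: 11 bp
  190→198: 8 bp
  198→204: 6 bp
  204→208: 4 bp
  208→216: 8 bp
  216→232: 16 bp
  232→251: 19 bp
  251→265: 14 bp
  265→20 (wrap): 278-265+20 = 33 bp

[2,4,4,4,5,5,5,5,5,5,6,6,6,7,8,8,8,9,9,9,11,11,11,13,14,15,15,16,19,33]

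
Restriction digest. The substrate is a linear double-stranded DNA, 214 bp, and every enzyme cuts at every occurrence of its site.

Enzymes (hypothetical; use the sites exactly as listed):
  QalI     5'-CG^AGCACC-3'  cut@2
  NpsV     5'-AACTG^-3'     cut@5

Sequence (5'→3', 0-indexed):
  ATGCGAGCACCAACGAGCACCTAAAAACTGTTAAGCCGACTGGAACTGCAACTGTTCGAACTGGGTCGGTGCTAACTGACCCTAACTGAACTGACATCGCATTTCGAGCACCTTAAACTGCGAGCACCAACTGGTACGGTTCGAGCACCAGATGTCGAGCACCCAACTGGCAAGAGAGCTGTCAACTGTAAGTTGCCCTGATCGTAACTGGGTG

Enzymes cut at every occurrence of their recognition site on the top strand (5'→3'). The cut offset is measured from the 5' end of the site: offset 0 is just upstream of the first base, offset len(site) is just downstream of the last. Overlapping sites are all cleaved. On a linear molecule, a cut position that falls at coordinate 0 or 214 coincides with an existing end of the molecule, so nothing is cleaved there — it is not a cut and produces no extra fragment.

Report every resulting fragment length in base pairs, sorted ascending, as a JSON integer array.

Scan for sites:
  QalI CGAGCACC/2: at [3, 13, 104, 120, 141, 155] ⇒ [5, 15, 106, 122, 143, 157]
  NpsV AACTG/5: at [25, 43, 49, 58, 73, 83, 88, 115, 128, 164, 183, 205] ⇒ [30, 48, 54, 63, 78, 88, 93, 120, 133, 169, 188, 210]

All cut coordinates (distinct, sorted): [5, 15, 30, 48, 54, 63, 78, 88, 93, 106, 120, 122, 133, 143, 157, 169, 188, 210]

Fragments:
  [0,5): 5 bp
  [5,15): 10 bp
  [15,30): 15 bp
  [30,48): 18 bp
  [48,54): 6 bp
  [54,63): 9 bp
  [63,78): 15 bp
  [78,88): 10 bp
  [88,93): 5 bp
  [93,106): 13 bp
  [106,120): 14 bp
  [120,122): 2 bp
  [122,133): 11 bp
  [133,143): 10 bp
  [143,157): 14 bp
  [157,169): 12 bp
  [169,188): 19 bp
  [188,210): 22 bp
  [210,214): 4 bp

[2,4,5,5,6,9,10,10,10,11,12,13,14,14,15,15,18,19,22]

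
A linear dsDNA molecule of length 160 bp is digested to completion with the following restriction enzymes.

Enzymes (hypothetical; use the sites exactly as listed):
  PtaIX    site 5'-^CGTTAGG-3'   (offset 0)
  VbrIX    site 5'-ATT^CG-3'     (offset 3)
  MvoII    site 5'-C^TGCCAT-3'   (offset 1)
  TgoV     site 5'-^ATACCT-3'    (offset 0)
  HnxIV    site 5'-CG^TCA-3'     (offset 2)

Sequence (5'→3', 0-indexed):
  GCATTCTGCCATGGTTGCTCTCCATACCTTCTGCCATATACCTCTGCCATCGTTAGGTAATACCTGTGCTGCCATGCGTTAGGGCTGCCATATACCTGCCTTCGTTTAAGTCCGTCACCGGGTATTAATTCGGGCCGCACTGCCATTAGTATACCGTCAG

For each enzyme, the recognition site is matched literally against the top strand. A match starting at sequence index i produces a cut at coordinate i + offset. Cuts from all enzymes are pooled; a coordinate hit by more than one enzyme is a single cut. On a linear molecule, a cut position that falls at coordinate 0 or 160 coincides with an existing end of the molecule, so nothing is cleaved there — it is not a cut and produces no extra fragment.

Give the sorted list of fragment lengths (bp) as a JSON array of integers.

Per-enzyme occurrences:
  PtaIX (CGTTAGG, off=0): starts [50, 76] → cuts [50, 76]
  VbrIX (ATTCG, off=3): starts [127] → cuts [130]
  MvoII (CTGCCAT, off=1): starts [5, 30, 43, 68, 84, 139] → cuts [6, 31, 44, 69, 85, 140]
  TgoV (ATACCT, off=0): starts [23, 37, 59, 91] → cuts [23, 37, 59, 91]
  HnxIV (CGTCA, off=2): starts [112, 154] → cuts [114, 156]

All cut coordinates (distinct, sorted): [6, 23, 31, 37, 44, 50, 59, 69, 76, 85, 91, 114, 130, 140, 156]

Fragment lengths:
  [0,6): 6 bp
  [6,23): 17 bp
  [23,31): 8 bp
  [31,37): 6 bp
  [37,44): 7 bp
  [44,50): 6 bp
  [50,59): 9 bp
  [59,69): 10 bp
  [69,76): 7 bp
  [76,85): 9 bp
  [85,91): 6 bp
  [91,114): 23 bp
  [114,130): 16 bp
  [130,140): 10 bp
  [140,156): 16 bp
  [156,160): 4 bp

[4,6,6,6,6,7,7,8,9,9,10,10,16,16,17,23]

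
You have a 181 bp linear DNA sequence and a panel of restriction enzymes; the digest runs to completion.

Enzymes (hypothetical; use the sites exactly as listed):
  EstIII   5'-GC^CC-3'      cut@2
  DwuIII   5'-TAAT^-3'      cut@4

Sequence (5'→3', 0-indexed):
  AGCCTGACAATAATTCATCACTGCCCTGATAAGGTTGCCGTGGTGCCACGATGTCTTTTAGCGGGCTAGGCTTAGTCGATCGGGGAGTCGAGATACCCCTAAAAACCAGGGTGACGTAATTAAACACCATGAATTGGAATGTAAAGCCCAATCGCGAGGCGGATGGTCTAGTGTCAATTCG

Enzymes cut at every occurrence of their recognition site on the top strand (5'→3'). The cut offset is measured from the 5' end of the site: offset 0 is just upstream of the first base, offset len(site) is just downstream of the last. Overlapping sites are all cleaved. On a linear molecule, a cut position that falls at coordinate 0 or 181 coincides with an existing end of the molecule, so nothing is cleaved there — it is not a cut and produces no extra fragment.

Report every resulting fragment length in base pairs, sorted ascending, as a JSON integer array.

Site scan:
  EstIII GCCC/2: at [22, 145] ⇒ [24, 147]
  DwuIII TAAT/4: at [10, 116] ⇒ [14, 120]

Pooled cuts: [14, 24, 120, 147]

Fragment lengths:
  [0,14): 14 bp
  [14,24): 10 bp
  [24,120): 96 bp
  [120,147): 27 bp
  [147,181): 34 bp

[10,14,27,34,96]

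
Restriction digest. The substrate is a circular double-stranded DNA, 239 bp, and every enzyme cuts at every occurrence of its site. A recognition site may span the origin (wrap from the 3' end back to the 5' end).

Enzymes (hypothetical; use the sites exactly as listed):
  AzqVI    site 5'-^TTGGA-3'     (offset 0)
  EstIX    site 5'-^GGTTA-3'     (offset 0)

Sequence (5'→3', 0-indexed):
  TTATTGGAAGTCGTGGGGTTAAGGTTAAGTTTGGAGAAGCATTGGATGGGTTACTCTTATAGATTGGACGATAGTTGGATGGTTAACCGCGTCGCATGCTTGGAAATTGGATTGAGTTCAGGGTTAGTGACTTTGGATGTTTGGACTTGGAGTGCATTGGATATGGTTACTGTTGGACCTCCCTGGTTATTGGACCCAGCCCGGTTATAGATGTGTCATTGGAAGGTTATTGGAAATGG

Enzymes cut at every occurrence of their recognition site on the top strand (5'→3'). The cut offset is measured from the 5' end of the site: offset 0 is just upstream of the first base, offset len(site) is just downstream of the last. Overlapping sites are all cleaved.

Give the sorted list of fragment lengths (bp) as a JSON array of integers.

[5,5,5,6,6,6,6,7,7,8,8,8,8,8,10,11,11,11,12,13,13,15,15,16,19]

Per-enzyme occurrences:
  AzqVI (TTGGA, off=0): starts [3, 30, 41, 63, 74, 99, 106, 132, 140, 146, 156, 172, 189, 218, 229] → cuts [3, 30, 41, 63, 74, 99, 106, 132, 140, 146, 156, 172, 189, 218, 229]
  EstIX (GGTTA, off=0): starts [16, 22, 48, 80, 121, 164, 184, 202, 224, 237] → cuts [16, 22, 48, 80, 121, 164, 184, 202, 224, 237]

All cut coordinates (distinct, sorted): [3, 16, 22, 30, 41, 48, 63, 74, 80, 99, 106, 121, 132, 140, 146, 156, 164, 172, 184, 189, 202, 218, 224, 229, 237]

Fragment lengths:
  3→16: 13 bp
  16→22: 6 bp
  22→30: 8 bp
  30→41: 11 bp
  41→48: 7 bp
  48→63: 15 bp
  63→74: 11 bp
  74→80: 6 bp
  80→99: 19 bp
  99→106: 7 bp
  106→121: 15 bp
  121→132: 11 bp
  132→140: 8 bp
  140→146: 6 bp
  146→156: 10 bp
  156→164: 8 bp
  164→172: 8 bp
  172→184: 12 bp
  184→189: 5 bp
  189→202: 13 bp
  202→218: 16 bp
  218→224: 6 bp
  224→229: 5 bp
  229→237: 8 bp
  237→3 (wrap): 239-237+3 = 5 bp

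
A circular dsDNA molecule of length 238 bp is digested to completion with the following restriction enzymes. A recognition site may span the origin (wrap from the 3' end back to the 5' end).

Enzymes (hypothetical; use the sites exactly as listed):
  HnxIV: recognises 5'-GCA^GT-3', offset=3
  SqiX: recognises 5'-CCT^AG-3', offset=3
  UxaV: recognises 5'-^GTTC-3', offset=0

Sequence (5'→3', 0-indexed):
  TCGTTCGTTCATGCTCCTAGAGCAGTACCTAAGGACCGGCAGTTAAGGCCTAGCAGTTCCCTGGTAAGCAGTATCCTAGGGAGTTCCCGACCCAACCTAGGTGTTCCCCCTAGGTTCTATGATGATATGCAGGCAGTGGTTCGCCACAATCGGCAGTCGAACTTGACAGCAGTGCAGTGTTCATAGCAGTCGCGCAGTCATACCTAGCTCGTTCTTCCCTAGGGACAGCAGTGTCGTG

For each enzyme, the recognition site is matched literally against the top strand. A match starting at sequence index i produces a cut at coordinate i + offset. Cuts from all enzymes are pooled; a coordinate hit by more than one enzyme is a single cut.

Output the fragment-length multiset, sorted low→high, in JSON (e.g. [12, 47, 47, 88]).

Scan for sites:
  HnxIV (GCAGT, off=3): starts [21, 38, 52, 67, 132, 152, 168, 173, 185, 193, 227] → cuts [24, 41, 55, 70, 135, 155, 171, 176, 188, 196, 230]
  SqiX (CCTAG, off=3): starts [15, 48, 74, 95, 108, 202, 217] → cuts [18, 51, 77, 98, 111, 205, 220]
  UxaV (GTTC, off=0): starts [2, 6, 55, 82, 102, 113, 138, 178, 210] → cuts [2, 6, 55, 82, 102, 113, 138, 178, 210]

All cut coordinates (distinct, sorted): [2, 6, 18, 24, 41, 51, 55, 70, 77, 82, 98, 102, 111, 113, 135, 138, 155, 171, 176, 178, 188, 196, 205, 210, 220, 230]

Fragments:
  2→6: 4 bp
  6→18: 12 bp
  18→24: 6 bp
  24→41: 17 bp
  41→51: 10 bp
  51→55: 4 bp
  55→70: 15 bp
  70→77: 7 bp
  77→82: 5 bp
  82→98: 16 bp
  98→102: 4 bp
  102→111: 9 bp
  111→113: 2 bp
  113→135: 22 bp
  135→138: 3 bp
  138→155: 17 bp
  155→171: 16 bp
  171→176: 5 bp
  176→178: 2 bp
  178→188: 10 bp
  188→196: 8 bp
  196→205: 9 bp
  205→210: 5 bp
  210→220: 10 bp
  220→230: 10 bp
  230→2 (wrap): 238-230+2 = 10 bp

[2,2,3,4,4,4,5,5,5,6,7,8,9,9,10,10,10,10,10,12,15,16,16,17,17,22]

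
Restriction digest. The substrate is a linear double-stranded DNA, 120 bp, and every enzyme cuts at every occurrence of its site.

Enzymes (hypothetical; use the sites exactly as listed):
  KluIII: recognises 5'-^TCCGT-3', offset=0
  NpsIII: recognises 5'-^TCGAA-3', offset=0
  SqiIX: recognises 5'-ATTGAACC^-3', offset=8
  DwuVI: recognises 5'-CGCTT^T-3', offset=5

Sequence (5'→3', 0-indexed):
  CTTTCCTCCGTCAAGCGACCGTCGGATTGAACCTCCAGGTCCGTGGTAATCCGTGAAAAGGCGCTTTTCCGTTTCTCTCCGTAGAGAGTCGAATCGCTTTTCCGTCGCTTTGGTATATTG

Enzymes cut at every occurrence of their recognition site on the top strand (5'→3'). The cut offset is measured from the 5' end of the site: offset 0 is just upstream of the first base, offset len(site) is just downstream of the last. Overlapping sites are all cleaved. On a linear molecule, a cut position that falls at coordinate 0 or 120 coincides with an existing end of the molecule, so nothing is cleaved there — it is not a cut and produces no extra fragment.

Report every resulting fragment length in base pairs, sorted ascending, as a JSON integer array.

[1,1,6,6,10,10,10,10,11,11,17,27]

Per-enzyme occurrences:
  KluIII TCCGT/0: at [6, 39, 49, 67, 77, 100] ⇒ [6, 39, 49, 67, 77, 100]
  NpsIII TCGAA/0: at [88] ⇒ [88]
  SqiIX ATTGAACC/8: at [25] ⇒ [33]
  DwuVI CGCTTT/5: at [61, 94, 105] ⇒ [66, 99, 110]

Pooled cuts: [6, 33, 39, 49, 66, 67, 77, 88, 99, 100, 110]

Fragment lengths:
  [0,6): 6 bp
  [6,33): 27 bp
  [33,39): 6 bp
  [39,49): 10 bp
  [49,66): 17 bp
  [66,67): 1 bp
  [67,77): 10 bp
  [77,88): 11 bp
  [88,99): 11 bp
  [99,100): 1 bp
  [100,110): 10 bp
  [110,120): 10 bp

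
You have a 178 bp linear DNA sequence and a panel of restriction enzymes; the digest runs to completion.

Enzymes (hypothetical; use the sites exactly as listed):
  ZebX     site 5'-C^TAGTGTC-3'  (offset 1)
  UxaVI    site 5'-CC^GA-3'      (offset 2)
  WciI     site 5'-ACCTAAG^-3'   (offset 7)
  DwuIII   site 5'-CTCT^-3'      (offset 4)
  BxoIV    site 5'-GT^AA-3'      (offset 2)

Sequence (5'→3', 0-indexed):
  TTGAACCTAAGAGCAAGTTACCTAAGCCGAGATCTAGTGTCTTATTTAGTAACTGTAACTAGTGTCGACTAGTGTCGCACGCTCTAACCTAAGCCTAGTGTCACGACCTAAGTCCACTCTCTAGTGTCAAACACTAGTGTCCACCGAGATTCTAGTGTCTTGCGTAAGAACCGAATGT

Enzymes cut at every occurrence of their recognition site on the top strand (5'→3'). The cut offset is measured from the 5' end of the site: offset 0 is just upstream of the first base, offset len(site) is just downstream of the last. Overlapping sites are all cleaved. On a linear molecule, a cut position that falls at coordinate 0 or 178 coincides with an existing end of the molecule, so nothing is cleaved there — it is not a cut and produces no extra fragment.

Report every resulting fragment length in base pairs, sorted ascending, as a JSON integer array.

[1,1,2,2,3,6,6,6,7,7,8,8,10,11,11,12,13,15,16,16,17]

Per-enzyme occurrences:
  ZebX (CTAGTGTC, off=1): starts [33, 58, 68, 94, 120, 133, 151] → cuts [34, 59, 69, 95, 121, 134, 152]
  UxaVI (CCGA, off=2): starts [26, 143, 170] → cuts [28, 145, 172]
  WciI (ACCTAAG, off=7): starts [4, 19, 86, 105] → cuts [11, 26, 93, 112]
  DwuIII (CTCT, off=4): starts [81, 116, 118] → cuts [85, 120, 122]
  BxoIV (GTAA, off=2): starts [48, 54, 163] → cuts [50, 56, 165]

Pooled cuts: [11, 26, 28, 34, 50, 56, 59, 69, 85, 93, 95, 112, 120, 121, 122, 134, 145, 152, 165, 172]

Fragments:
  [0,11): 11 bp
  [11,26): 15 bp
  [26,28): 2 bp
  [28,34): 6 bp
  [34,50): 16 bp
  [50,56): 6 bp
  [56,59): 3 bp
  [59,69): 10 bp
  [69,85): 16 bp
  [85,93): 8 bp
  [93,95): 2 bp
  [95,112): 17 bp
  [112,120): 8 bp
  [120,121): 1 bp
  [121,122): 1 bp
  [122,134): 12 bp
  [134,145): 11 bp
  [145,152): 7 bp
  [152,165): 13 bp
  [165,172): 7 bp
  [172,178): 6 bp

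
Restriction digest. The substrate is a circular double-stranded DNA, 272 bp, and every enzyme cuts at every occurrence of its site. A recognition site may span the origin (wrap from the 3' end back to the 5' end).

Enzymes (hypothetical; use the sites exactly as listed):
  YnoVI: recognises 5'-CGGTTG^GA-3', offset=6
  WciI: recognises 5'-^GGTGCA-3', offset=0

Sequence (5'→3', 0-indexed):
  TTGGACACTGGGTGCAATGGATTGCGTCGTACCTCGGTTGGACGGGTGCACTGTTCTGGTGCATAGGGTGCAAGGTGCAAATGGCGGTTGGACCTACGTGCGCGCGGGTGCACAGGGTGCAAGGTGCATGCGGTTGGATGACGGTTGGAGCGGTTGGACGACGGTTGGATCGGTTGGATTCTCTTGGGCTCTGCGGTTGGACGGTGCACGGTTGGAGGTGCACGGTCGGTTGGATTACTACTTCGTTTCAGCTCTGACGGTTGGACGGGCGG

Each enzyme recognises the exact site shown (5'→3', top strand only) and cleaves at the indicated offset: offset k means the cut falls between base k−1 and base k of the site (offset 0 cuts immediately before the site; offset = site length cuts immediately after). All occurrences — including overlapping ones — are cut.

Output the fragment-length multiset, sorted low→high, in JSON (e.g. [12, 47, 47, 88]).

Scan for sites:
  YnoVI (CGGTTGGA, off=6): starts [34, 84, 130, 141, 150, 161, 170, 193, 208, 226, 257, 269] → cuts [3, 40, 90, 136, 147, 156, 167, 176, 199, 214, 232, 263]
  WciI (GGTGCA, off=0): starts [10, 44, 57, 66, 73, 106, 115, 122, 202, 216] → cuts [10, 44, 57, 66, 73, 106, 115, 122, 202, 216]

All cut coordinates (distinct, sorted): [3, 10, 40, 44, 57, 66, 73, 90, 106, 115, 122, 136, 147, 156, 167, 176, 199, 202, 214, 216, 232, 263]

Fragments:
  3→10: 7 bp
  10→40: 30 bp
  40→44: 4 bp
  44→57: 13 bp
  57→66: 9 bp
  66→73: 7 bp
  73→90: 17 bp
  90→106: 16 bp
  106→115: 9 bp
  115→122: 7 bp
  122→136: 14 bp
  136→147: 11 bp
  147→156: 9 bp
  156→167: 11 bp
  167→176: 9 bp
  176→199: 23 bp
  199→202: 3 bp
  202→214: 12 bp
  214→216: 2 bp
  216→232: 16 bp
  232→263: 31 bp
  263→3 (wrap): 272-263+3 = 12 bp

[2,3,4,7,7,7,9,9,9,9,11,11,12,12,13,14,16,16,17,23,30,31]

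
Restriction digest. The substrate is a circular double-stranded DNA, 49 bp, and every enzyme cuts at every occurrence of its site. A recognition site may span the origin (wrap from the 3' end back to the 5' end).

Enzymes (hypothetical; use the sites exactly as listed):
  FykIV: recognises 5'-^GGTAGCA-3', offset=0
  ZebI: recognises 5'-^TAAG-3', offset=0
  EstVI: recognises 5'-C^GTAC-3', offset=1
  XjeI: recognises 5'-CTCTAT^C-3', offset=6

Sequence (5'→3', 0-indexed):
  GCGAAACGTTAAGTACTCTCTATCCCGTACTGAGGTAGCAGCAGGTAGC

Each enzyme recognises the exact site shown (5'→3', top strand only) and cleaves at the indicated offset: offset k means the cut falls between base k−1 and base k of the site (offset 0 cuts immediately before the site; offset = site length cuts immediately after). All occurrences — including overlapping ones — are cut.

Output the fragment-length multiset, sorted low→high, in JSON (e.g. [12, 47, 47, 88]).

Scan for sites:
  FykIV GGTAGCA/0: at [33] ⇒ [33]
  ZebI TAAG/0: at [9] ⇒ [9]
  EstVI CGTAC/1: at [25] ⇒ [26]
  XjeI CTCTATC/6: at [17] ⇒ [23]

All cut coordinates (distinct, sorted): [9, 23, 26, 33]

Fragment lengths:
  9→23: 14 bp
  23→26: 3 bp
  26→33: 7 bp
  33→9 (wrap): 49-33+9 = 25 bp

[3,7,14,25]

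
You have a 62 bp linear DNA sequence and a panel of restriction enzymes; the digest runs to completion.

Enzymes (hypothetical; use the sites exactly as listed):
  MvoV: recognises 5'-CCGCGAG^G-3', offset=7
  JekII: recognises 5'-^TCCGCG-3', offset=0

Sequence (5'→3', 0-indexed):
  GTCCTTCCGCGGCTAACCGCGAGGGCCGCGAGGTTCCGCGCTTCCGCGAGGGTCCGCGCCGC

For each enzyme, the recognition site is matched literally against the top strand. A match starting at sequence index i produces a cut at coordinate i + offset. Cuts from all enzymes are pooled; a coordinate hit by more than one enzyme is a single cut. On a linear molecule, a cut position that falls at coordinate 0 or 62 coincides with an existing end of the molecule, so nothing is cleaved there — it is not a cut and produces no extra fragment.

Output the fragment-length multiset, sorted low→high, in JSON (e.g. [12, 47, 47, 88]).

[2,2,5,8,8,9,10,18]

Per-enzyme occurrences:
  MvoV (CCGCGAGG, off=7): starts [16, 25, 43] → cuts [23, 32, 50]
  JekII (TCCGCG, off=0): starts [5, 34, 42, 52] → cuts [5, 34, 42, 52]

All cut coordinates (distinct, sorted): [5, 23, 32, 34, 42, 50, 52]

Fragments:
  [0,5): 5 bp
  [5,23): 18 bp
  [23,32): 9 bp
  [32,34): 2 bp
  [34,42): 8 bp
  [42,50): 8 bp
  [50,52): 2 bp
  [52,62): 10 bp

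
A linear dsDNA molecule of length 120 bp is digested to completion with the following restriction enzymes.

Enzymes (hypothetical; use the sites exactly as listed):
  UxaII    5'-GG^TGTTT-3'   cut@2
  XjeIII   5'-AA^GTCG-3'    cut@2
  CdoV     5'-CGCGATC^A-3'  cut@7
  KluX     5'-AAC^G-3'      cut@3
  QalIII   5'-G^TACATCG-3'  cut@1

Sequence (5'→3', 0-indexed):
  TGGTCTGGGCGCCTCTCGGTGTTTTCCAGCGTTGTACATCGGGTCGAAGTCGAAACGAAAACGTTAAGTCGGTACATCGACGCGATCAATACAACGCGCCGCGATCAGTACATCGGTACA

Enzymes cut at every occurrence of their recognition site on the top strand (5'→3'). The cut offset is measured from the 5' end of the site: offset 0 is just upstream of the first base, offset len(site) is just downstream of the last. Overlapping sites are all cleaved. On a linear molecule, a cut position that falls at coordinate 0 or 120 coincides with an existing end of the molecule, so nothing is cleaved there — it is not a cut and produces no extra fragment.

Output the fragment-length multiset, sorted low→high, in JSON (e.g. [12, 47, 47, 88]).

[2,5,5,6,8,8,11,12,14,15,15,19]

Site scan:
  UxaII GGTGTTT/2: at [17] ⇒ [19]
  XjeIII AAGTCG/2: at [46, 65] ⇒ [48, 67]
  CdoV CGCGATCA/7: at [80, 99] ⇒ [87, 106]
  KluX AACG/3: at [53, 59, 92] ⇒ [56, 62, 95]
  QalIII GTACATCG/1: at [33, 71, 107] ⇒ [34, 72, 108]

Pooled cuts: [19, 34, 48, 56, 62, 67, 72, 87, 95, 106, 108]

Fragment lengths:
  [0,19): 19 bp
  [19,34): 15 bp
  [34,48): 14 bp
  [48,56): 8 bp
  [56,62): 6 bp
  [62,67): 5 bp
  [67,72): 5 bp
  [72,87): 15 bp
  [87,95): 8 bp
  [95,106): 11 bp
  [106,108): 2 bp
  [108,120): 12 bp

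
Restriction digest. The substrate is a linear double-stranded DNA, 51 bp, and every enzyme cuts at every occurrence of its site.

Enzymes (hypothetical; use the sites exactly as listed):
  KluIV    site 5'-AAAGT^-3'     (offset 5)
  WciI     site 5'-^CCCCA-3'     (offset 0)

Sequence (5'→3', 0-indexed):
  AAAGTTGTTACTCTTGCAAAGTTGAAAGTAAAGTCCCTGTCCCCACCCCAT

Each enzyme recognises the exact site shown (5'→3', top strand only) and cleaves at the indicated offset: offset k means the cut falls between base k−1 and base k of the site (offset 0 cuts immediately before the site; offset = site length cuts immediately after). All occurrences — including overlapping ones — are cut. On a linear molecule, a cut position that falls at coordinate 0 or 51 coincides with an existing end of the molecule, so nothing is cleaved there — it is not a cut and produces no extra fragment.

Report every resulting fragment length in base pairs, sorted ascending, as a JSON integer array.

Scan for sites:
  KluIV (AAAGT, off=5): starts [0, 17, 24, 29] → cuts [5, 22, 29, 34]
  WciI (CCCCA, off=0): starts [40, 45] → cuts [40, 45]

Pooled cuts: [5, 22, 29, 34, 40, 45]

Fragment lengths:
  [0,5): 5 bp
  [5,22): 17 bp
  [22,29): 7 bp
  [29,34): 5 bp
  [34,40): 6 bp
  [40,45): 5 bp
  [45,51): 6 bp

[5,5,5,6,6,7,17]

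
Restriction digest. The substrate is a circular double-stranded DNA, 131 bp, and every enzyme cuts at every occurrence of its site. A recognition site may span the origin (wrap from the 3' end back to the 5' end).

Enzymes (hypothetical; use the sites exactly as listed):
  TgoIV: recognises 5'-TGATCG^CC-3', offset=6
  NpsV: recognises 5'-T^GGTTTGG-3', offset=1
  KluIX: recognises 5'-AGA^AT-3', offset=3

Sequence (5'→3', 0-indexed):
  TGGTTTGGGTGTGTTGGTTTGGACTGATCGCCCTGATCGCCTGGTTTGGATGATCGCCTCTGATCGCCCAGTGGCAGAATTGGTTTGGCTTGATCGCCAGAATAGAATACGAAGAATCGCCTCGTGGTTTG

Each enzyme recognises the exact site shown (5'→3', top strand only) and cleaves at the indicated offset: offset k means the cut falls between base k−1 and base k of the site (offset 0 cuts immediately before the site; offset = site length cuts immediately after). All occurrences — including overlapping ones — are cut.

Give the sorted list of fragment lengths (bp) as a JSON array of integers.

[3,3,5,5,9,9,10,12,14,14,15,15,17]

Site scan:
  TgoIV TGATCGCC/6: at [24, 33, 50, 60, 90] ⇒ [30, 39, 56, 66, 96]
  NpsV TGGTTTGG/1: at [0, 14, 41, 80] ⇒ [1, 15, 42, 81]
  KluIX AGAAT/3: at [75, 98, 103, 112] ⇒ [78, 101, 106, 115]

All cut coordinates (distinct, sorted): [1, 15, 30, 39, 42, 56, 66, 78, 81, 96, 101, 106, 115]

Fragments:
  1→15: 14 bp
  15→30: 15 bp
  30→39: 9 bp
  39→42: 3 bp
  42→56: 14 bp
  56→66: 10 bp
  66→78: 12 bp
  78→81: 3 bp
  81→96: 15 bp
  96→101: 5 bp
  101→106: 5 bp
  106→115: 9 bp
  115→1 (wrap): 131-115+1 = 17 bp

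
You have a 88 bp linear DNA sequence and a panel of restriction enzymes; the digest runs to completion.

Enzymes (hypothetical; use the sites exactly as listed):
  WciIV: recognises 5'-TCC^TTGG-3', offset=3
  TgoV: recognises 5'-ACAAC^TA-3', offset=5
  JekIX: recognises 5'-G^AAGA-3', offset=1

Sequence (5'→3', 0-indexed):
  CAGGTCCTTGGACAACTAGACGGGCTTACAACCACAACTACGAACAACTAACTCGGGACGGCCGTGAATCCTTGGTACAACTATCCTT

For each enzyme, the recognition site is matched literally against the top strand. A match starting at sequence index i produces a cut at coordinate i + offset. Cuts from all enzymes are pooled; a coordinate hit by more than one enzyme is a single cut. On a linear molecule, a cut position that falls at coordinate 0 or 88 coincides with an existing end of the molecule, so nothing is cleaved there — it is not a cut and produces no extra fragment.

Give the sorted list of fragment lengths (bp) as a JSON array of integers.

[7,7,9,10,10,22,23]

Scan for sites:
  WciIV (TCCTTGG, off=3): starts [4, 68] → cuts [7, 71]
  TgoV (ACAACTA, off=5): starts [11, 33, 43, 76] → cuts [16, 38, 48, 81]
  JekIX (GAAGA, off=1): no sites

Pooled cuts: [7, 16, 38, 48, 71, 81]

Fragment lengths:
  [0,7): 7 bp
  [7,16): 9 bp
  [16,38): 22 bp
  [38,48): 10 bp
  [48,71): 23 bp
  [71,81): 10 bp
  [81,88): 7 bp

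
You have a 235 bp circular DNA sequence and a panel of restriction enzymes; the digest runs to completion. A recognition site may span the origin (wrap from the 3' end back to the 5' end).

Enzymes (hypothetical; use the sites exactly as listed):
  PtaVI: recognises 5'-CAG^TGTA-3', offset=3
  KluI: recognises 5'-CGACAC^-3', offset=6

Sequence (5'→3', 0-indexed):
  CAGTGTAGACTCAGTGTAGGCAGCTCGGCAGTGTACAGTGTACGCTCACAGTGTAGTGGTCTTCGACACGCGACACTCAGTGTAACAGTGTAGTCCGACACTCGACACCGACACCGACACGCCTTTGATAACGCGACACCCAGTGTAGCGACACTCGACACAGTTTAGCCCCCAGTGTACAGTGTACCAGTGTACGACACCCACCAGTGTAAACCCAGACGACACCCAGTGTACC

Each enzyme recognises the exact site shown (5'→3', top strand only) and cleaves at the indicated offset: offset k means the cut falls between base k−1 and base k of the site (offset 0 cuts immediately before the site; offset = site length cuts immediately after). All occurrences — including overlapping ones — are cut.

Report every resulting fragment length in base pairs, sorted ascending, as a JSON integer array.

Scan for sites:
  PtaVI (CAGTGTA, off=3): starts [0, 11, 28, 35, 48, 77, 85, 140, 172, 179, 187, 204, 226] → cuts [3, 14, 31, 38, 51, 80, 88, 143, 175, 182, 190, 207, 229]
  KluI (CGACAC, off=6): starts [63, 70, 95, 102, 108, 114, 133, 148, 155, 194, 219] → cuts [69, 76, 101, 108, 114, 120, 139, 154, 161, 200, 225]

Pooled cuts: [3, 14, 31, 38, 51, 69, 76, 80, 88, 101, 108, 114, 120, 139, 143, 154, 161, 175, 182, 190, 200, 207, 225, 229]

Fragment lengths:
  3→14: 11 bp
  14→31: 17 bp
  31→38: 7 bp
  38→51: 13 bp
  51→69: 18 bp
  69→76: 7 bp
  76→80: 4 bp
  80→88: 8 bp
  88→101: 13 bp
  101→108: 7 bp
  108→114: 6 bp
  114→120: 6 bp
  120→139: 19 bp
  139→143: 4 bp
  143→154: 11 bp
  154→161: 7 bp
  161→175: 14 bp
  175→182: 7 bp
  182→190: 8 bp
  190→200: 10 bp
  200→207: 7 bp
  207→225: 18 bp
  225→229: 4 bp
  229→3 (wrap): 235-229+3 = 9 bp

[4,4,4,6,6,7,7,7,7,7,7,8,8,9,10,11,11,13,13,14,17,18,18,19]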